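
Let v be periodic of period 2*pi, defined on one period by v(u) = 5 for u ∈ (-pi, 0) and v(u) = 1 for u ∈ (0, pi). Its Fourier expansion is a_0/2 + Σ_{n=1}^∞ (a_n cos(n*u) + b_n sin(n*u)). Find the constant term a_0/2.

3

a_0 = 1/pi ∫_{-pi}^{pi} v(u) du = 1/pi · (6*pi) = 6.
So the constant term a_0/2 = 3.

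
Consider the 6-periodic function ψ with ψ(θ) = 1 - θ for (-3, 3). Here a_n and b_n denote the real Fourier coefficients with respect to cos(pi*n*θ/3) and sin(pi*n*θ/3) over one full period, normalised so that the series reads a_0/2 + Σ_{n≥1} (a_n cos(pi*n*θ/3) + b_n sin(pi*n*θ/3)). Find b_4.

3/(2*pi)

b_4 = 1/3 ∫_{-3}^{3} ψ(θ) sin(4*pi*θ/3) dθ.
Integrating by parts (boundary term plus one more integral), an antiderivative of (1 - θ) sin(4*pi*θ/3) is 3*θ*cos(4*pi*θ/3)/(4*pi) - 9*sin(4*pi*θ/3)/(16*pi**2) - 3*cos(4*pi*θ/3)/(4*pi); evaluating from -3 to 3: ∫_{-3}^{3} (1 - θ) sin(4*pi*θ/3) dθ = (3/(2*pi)) - (-3/pi) = 9/(2*pi).
Hence b_4 = (1/3)·(9/(2*pi)) = 3/(2*pi).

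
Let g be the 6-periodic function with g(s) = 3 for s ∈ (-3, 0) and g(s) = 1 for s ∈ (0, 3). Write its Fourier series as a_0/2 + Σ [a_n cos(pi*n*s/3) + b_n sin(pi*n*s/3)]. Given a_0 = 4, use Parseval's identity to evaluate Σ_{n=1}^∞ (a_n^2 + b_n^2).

Parseval: a_0^2/2 + Σ_{n≥1} (a_n^2+b_n^2) = 1/3 ∫_{-3}^{3} g(s)^2 ds = 10.
Subtract a_0^2/2 = 8: Σ (a_n^2+b_n^2) = 2.

2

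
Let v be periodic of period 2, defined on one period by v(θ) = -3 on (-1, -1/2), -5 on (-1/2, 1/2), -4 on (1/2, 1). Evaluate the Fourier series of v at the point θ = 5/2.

θ = 5/2 differs from θ = 1/2 by 1 full period(s), and the series is 2-periodic.
At θ = 1/2 the one-sided limits are v(1/2^-) = -5 and v(1/2^+) = -4.
By Dirichlet's theorem the series converges to their average, [(-5) + (-4)]/2 = -9/2.

-9/2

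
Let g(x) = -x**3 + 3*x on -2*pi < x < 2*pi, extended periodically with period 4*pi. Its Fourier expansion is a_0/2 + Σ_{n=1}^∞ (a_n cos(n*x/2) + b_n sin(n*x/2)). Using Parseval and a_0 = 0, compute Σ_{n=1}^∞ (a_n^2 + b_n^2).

8*pi**2*(-168*pi**2 + 105 + 80*pi**4)/35

Parseval: a_0^2/2 + Σ_{n≥1} (a_n^2+b_n^2) = (1/(2*pi)) ∫_{-2*pi}^{2*pi} g(x)^2 dx = 8*pi**2*(-168*pi**2 + 105 + 80*pi**4)/35.
Subtract a_0^2/2 = 0: Σ (a_n^2+b_n^2) = 8*pi**2*(-168*pi**2 + 105 + 80*pi**4)/35.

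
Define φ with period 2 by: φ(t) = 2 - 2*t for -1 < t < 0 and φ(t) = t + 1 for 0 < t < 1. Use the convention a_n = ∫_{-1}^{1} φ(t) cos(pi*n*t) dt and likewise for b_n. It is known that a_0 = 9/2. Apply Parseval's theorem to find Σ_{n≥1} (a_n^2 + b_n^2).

37/24

Parseval: a_0^2/2 + Σ_{n≥1} (a_n^2+b_n^2) = ∫_{-1}^{1} φ(t)^2 dt = 35/3.
Subtract a_0^2/2 = 81/8: Σ (a_n^2+b_n^2) = 37/24.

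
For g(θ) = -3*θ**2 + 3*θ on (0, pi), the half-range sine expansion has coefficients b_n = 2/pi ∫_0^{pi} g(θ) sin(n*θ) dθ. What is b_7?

6*(-49*pi**2 + 4 + 49*pi)/(343*pi)

b_7 = 2/pi ∫_0^{pi} (-3*θ**2 + 3*θ) sin(7*θ) dθ.
Integrating by parts twice (tabular method), an antiderivative of (-3*θ**2 + 3*θ) sin(7*θ) is 3*θ**2*cos(7*θ)/7 - 6*θ*sin(7*θ)/49 - 3*θ*cos(7*θ)/7 + 3*sin(7*θ)/49 - 6*cos(7*θ)/343; evaluating from 0 to pi: ∫_{0}^{pi} (-3*θ**2 + 3*θ) sin(7*θ) dθ = (-3*pi**2/7 + 6/343 + 3*pi/7) - (-6/343) = -3*pi**2/7 + 12/343 + 3*pi/7.
Hence b_7 = (2/pi)·(-3*pi**2/7 + 12/343 + 3*pi/7) = 6*(-49*pi**2 + 4 + 49*pi)/(343*pi).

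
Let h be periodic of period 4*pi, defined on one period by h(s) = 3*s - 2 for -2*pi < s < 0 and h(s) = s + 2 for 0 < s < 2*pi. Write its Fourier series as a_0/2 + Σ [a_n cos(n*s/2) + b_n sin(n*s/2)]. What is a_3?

8/(9*pi)

a_3 = (1/(2*pi)) ∫_{-2*pi}^{2*pi} h(s) cos(3*s/2) ds.
Split the integral at the breakpoints.
Integrating by parts (boundary term plus one more integral), an antiderivative of (3*s - 2) cos(3*s/2) is 2*s*sin(3*s/2) - 4*sin(3*s/2)/3 + 4*cos(3*s/2)/3; evaluating from -2*pi to 0: ∫_{-2*pi}^{0} (3*s - 2) cos(3*s/2) ds = (4/3) - (-4/3) = 8/3.
Integrating by parts (boundary term plus one more integral), an antiderivative of (s + 2) cos(3*s/2) is 2*s*sin(3*s/2)/3 + 4*sin(3*s/2)/3 + 4*cos(3*s/2)/9; evaluating from 0 to 2*pi: ∫_{0}^{2*pi} (s + 2) cos(3*s/2) ds = (-4/9) - (4/9) = -8/9.
Summing the pieces and multiplying by (1/(2*pi)) gives a_3 = 8/(9*pi).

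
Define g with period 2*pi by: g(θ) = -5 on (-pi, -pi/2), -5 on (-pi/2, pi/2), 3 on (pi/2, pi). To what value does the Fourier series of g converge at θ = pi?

-1

θ = pi differs from θ = -pi by 1 full period(s), and the series is 2*pi-periodic.
At θ = -pi the one-sided limits are g(-pi^-) = 3 and g(-pi^+) = -5.
By Dirichlet's theorem the series converges to their average, [(3) + (-5)]/2 = -1.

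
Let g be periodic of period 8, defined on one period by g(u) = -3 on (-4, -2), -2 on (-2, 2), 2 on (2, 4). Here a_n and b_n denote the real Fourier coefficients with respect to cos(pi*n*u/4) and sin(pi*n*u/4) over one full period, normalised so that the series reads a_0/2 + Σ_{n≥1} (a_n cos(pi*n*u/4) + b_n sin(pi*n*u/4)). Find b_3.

b_3 = 1/4 ∫_{-4}^{4} g(u) sin(3*pi*u/4) du.
Split the integral at the breakpoints.
Directly, an antiderivative of (-3) sin(3*pi*u/4) is 4*cos(3*pi*u/4)/pi; evaluating from -4 to -2: ∫_{-4}^{-2} (-3) sin(3*pi*u/4) du = (0) - (-4/pi) = 4/pi.
Directly, an antiderivative of (-2) sin(3*pi*u/4) is 8*cos(3*pi*u/4)/(3*pi); evaluating from -2 to 2: ∫_{-2}^{2} (-2) sin(3*pi*u/4) du = (0) - (0) = 0.
Directly, an antiderivative of (2) sin(3*pi*u/4) is -8*cos(3*pi*u/4)/(3*pi); evaluating from 2 to 4: ∫_{2}^{4} (2) sin(3*pi*u/4) du = (8/(3*pi)) - (0) = 8/(3*pi).
Summing the pieces and multiplying by (1/4) gives b_3 = 5/(3*pi).

5/(3*pi)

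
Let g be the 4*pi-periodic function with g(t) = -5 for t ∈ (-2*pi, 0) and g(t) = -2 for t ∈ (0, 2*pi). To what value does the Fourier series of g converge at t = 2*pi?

t = 2*pi differs from t = -2*pi by 1 full period(s), and the series is 4*pi-periodic.
At t = -2*pi the one-sided limits are g(-2*pi^-) = -2 and g(-2*pi^+) = -5.
By Dirichlet's theorem the series converges to their average, [(-2) + (-5)]/2 = -7/2.

-7/2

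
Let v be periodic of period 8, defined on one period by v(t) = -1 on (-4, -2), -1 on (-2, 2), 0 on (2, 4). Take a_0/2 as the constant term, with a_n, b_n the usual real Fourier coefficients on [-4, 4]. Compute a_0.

a_0 = 1/4 ∫_{-4}^{4} v(t) dt = 1/4 · (-6) = -3/2.

-3/2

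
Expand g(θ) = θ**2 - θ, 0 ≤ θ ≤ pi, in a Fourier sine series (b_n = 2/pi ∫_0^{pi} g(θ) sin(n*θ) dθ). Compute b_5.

b_5 = 2/pi ∫_0^{pi} (θ**2 - θ) sin(5*θ) dθ.
Integrating by parts twice (tabular method), an antiderivative of (θ**2 - θ) sin(5*θ) is -θ**2*cos(5*θ)/5 + 2*θ*sin(5*θ)/25 + θ*cos(5*θ)/5 - sin(5*θ)/25 + 2*cos(5*θ)/125; evaluating from 0 to pi: ∫_{0}^{pi} (θ**2 - θ) sin(5*θ) dθ = (-pi/5 - 2/125 + pi**2/5) - (2/125) = -pi/5 - 4/125 + pi**2/5.
Hence b_5 = (2/pi)·(-pi/5 - 4/125 + pi**2/5) = 2*(-25*pi - 4 + 25*pi**2)/(125*pi).

2*(-25*pi - 4 + 25*pi**2)/(125*pi)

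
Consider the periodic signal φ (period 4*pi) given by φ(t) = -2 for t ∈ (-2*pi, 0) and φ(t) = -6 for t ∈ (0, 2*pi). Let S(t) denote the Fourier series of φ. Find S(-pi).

-2

φ is continuous at t = -pi with value -2, so the series converges to -2 there.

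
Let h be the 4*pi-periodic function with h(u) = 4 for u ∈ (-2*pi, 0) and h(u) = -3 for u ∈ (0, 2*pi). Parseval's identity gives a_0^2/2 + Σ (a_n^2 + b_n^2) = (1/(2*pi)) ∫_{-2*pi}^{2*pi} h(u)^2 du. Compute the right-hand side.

(1/(2*pi)) ∫_{-2*pi}^{2*pi} h(u)^2 du = (1/(2*pi)) · (50*pi) = 25.

25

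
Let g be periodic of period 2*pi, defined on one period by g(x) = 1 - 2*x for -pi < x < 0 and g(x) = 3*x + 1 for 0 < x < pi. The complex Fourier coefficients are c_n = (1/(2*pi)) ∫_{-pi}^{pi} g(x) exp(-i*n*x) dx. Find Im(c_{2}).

1/4

Since g is real-valued, Im(c_{2}) = -(1/(2*pi)) ∫_{-pi}^{pi} g(x) sin(2*x) dx = -b_{2}/2.
Split the integral at the breakpoints.
Integrating by parts (boundary term plus one more integral), an antiderivative of (1 - 2*x) sin(2*x) is x*cos(2*x) - sin(2*x)/2 - cos(2*x)/2; evaluating from -pi to 0: ∫_{-pi}^{0} (1 - 2*x) sin(2*x) dx = (-1/2) - (-pi - 1/2) = pi.
Integrating by parts (boundary term plus one more integral), an antiderivative of (3*x + 1) sin(2*x) is -3*x*cos(2*x)/2 + 3*sin(2*x)/4 - cos(2*x)/2; evaluating from 0 to pi: ∫_{0}^{pi} (3*x + 1) sin(2*x) dx = (-3*pi/2 - 1/2) - (-1/2) = -3*pi/2.
So ∫_{-pi}^{pi} g(x) sin(2*x) dx = -pi/2.
Hence Im(c_{2}) = (-1/(2*pi))·(-pi/2) = 1/4.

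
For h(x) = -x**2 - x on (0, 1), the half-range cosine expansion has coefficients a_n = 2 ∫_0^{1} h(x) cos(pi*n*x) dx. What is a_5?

a_5 = 2 ∫_0^{1} (-x**2 - x) cos(5*pi*x) dx.
Integrating by parts twice (tabular method), an antiderivative of (-x**2 - x) cos(5*pi*x) is -x**2*sin(5*pi*x)/(5*pi) - x*sin(5*pi*x)/(5*pi) - 2*x*cos(5*pi*x)/(25*pi**2) + 2*sin(5*pi*x)/(125*pi**3) - cos(5*pi*x)/(25*pi**2); evaluating from 0 to 1: ∫_{0}^{1} (-x**2 - x) cos(5*pi*x) dx = (3/(25*pi**2)) - (-1/(25*pi**2)) = 4/(25*pi**2).
Hence a_5 = 2·(4/(25*pi**2)) = 8/(25*pi**2).

8/(25*pi**2)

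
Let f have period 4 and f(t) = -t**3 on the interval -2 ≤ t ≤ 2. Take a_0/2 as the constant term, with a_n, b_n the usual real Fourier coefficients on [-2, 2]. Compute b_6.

4*(-1 + 6*pi**2)/(9*pi**3)

b_6 = 1/2 ∫_{-2}^{2} f(t) sin(3*pi*t) dt.
f is odd and sin(3*pi*t) is odd, so the integrand is even and b_6 = ∫_0^{2} f(t) sin(3*pi*t) dt.
Integrating by parts three times (tabular method), an antiderivative of (-t**3) sin(3*pi*t) is t**3*cos(3*pi*t)/(3*pi) - t**2*sin(3*pi*t)/(3*pi**2) - 2*t*cos(3*pi*t)/(9*pi**3) + 2*sin(3*pi*t)/(27*pi**4); evaluating from 0 to 2: ∫_{0}^{2} (-t**3) sin(3*pi*t) dt = (4*(-1 + 6*pi**2)/(9*pi**3)) - (0) = 4*(-1 + 6*pi**2)/(9*pi**3).
Hence b_6 = 4*(-1 + 6*pi**2)/(9*pi**3).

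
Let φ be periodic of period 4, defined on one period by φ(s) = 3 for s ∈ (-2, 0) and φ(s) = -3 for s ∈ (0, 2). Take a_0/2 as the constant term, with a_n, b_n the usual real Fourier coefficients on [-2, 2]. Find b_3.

b_3 = 1/2 ∫_{-2}^{2} φ(s) sin(3*pi*s/2) ds.
φ is odd and sin(3*pi*s/2) is odd, so the integrand is even and b_3 = ∫_0^{2} φ(s) sin(3*pi*s/2) ds.
Directly, an antiderivative of (-3) sin(3*pi*s/2) is 2*cos(3*pi*s/2)/pi; evaluating from 0 to 2: ∫_{0}^{2} (-3) sin(3*pi*s/2) ds = (-2/pi) - (2/pi) = -4/pi.
Hence b_3 = -4/pi.

-4/pi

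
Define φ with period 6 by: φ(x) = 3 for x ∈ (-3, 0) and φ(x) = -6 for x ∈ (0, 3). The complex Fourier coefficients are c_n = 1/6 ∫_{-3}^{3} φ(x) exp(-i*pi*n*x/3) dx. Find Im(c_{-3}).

-3/pi

Since φ is real-valued, Im(c_{-3}) = -1/6 ∫_{-3}^{3} φ(x) sin(-pi*x) dx = b_{3}/2.
Split the integral at the breakpoints.
Directly, an antiderivative of (3) sin(-pi*x) is 3*cos(pi*x)/pi; evaluating from -3 to 0: ∫_{-3}^{0} (3) sin(-pi*x) dx = (3/pi) - (-3/pi) = 6/pi.
Directly, an antiderivative of (-6) sin(-pi*x) is -6*cos(pi*x)/pi; evaluating from 0 to 3: ∫_{0}^{3} (-6) sin(-pi*x) dx = (6/pi) - (-6/pi) = 12/pi.
So ∫_{-3}^{3} φ(x) sin(-pi*x) dx = 18/pi.
Hence Im(c_{-3}) = (-1/6)·(18/pi) = -3/pi.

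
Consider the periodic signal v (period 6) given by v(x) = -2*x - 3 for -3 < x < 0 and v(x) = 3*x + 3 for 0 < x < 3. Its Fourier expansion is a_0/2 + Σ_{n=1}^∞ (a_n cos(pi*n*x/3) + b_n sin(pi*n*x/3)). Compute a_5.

-6/(5*pi**2)

a_5 = 1/3 ∫_{-3}^{3} v(x) cos(5*pi*x/3) dx.
Split the integral at the breakpoints.
Integrating by parts (boundary term plus one more integral), an antiderivative of (-2*x - 3) cos(5*pi*x/3) is -6*x*sin(5*pi*x/3)/(5*pi) - 9*sin(5*pi*x/3)/(5*pi) - 18*cos(5*pi*x/3)/(25*pi**2); evaluating from -3 to 0: ∫_{-3}^{0} (-2*x - 3) cos(5*pi*x/3) dx = (-18/(25*pi**2)) - (18/(25*pi**2)) = -36/(25*pi**2).
Integrating by parts (boundary term plus one more integral), an antiderivative of (3*x + 3) cos(5*pi*x/3) is 9*x*sin(5*pi*x/3)/(5*pi) + 9*sin(5*pi*x/3)/(5*pi) + 27*cos(5*pi*x/3)/(25*pi**2); evaluating from 0 to 3: ∫_{0}^{3} (3*x + 3) cos(5*pi*x/3) dx = (-27/(25*pi**2)) - (27/(25*pi**2)) = -54/(25*pi**2).
Summing the pieces and multiplying by (1/3) gives a_5 = -6/(5*pi**2).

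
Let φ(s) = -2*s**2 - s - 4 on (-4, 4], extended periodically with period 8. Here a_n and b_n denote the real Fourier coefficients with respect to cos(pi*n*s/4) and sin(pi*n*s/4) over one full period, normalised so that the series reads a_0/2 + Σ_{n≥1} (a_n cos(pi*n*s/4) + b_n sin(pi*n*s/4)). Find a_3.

a_3 = 1/4 ∫_{-4}^{4} φ(s) cos(3*pi*s/4) ds.
Integrating by parts twice (tabular method), an antiderivative of (-2*s**2 - s - 4) cos(3*pi*s/4) is -8*s**2*sin(3*pi*s/4)/(3*pi) - 4*s*sin(3*pi*s/4)/(3*pi) - 64*s*cos(3*pi*s/4)/(9*pi**2) - 16*sin(3*pi*s/4)/(3*pi) + 256*sin(3*pi*s/4)/(27*pi**3) - 16*cos(3*pi*s/4)/(9*pi**2); evaluating from -4 to 4: ∫_{-4}^{4} (-2*s**2 - s - 4) cos(3*pi*s/4) ds = (272/(9*pi**2)) - (-80/(3*pi**2)) = 512/(9*pi**2).
Hence a_3 = (1/4)·(512/(9*pi**2)) = 128/(9*pi**2).

128/(9*pi**2)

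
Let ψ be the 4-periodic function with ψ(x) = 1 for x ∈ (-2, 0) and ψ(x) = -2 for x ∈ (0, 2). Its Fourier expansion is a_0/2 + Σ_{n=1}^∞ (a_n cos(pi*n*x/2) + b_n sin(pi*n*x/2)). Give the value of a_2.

0

a_2 = 1/2 ∫_{-2}^{2} ψ(x) cos(pi*x) dx.
Split the integral at the breakpoints.
Directly, an antiderivative of (1) cos(pi*x) is sin(pi*x)/pi; evaluating from -2 to 0: ∫_{-2}^{0} (1) cos(pi*x) dx = (0) - (0) = 0.
Directly, an antiderivative of (-2) cos(pi*x) is -2*sin(pi*x)/pi; evaluating from 0 to 2: ∫_{0}^{2} (-2) cos(pi*x) dx = (0) - (0) = 0.
Summing the pieces and multiplying by (1/2) gives a_2 = 0.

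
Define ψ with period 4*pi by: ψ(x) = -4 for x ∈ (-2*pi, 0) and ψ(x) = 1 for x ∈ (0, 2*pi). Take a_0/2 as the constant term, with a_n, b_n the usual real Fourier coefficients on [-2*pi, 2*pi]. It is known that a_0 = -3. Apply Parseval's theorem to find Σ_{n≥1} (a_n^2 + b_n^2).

25/2

Parseval: a_0^2/2 + Σ_{n≥1} (a_n^2+b_n^2) = (1/(2*pi)) ∫_{-2*pi}^{2*pi} ψ(x)^2 dx = 17.
Subtract a_0^2/2 = 9/2: Σ (a_n^2+b_n^2) = 25/2.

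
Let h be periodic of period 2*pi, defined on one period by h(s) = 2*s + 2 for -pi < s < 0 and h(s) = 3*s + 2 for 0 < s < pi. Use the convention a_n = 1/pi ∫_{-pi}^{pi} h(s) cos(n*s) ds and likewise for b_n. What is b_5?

b_5 = 1/pi ∫_{-pi}^{pi} h(s) sin(5*s) ds.
Split the integral at the breakpoints.
Integrating by parts (boundary term plus one more integral), an antiderivative of (2*s + 2) sin(5*s) is -2*s*cos(5*s)/5 + 2*sin(5*s)/25 - 2*cos(5*s)/5; evaluating from -pi to 0: ∫_{-pi}^{0} (2*s + 2) sin(5*s) ds = (-2/5) - (2/5 - 2*pi/5) = -4/5 + 2*pi/5.
Integrating by parts (boundary term plus one more integral), an antiderivative of (3*s + 2) sin(5*s) is -3*s*cos(5*s)/5 + 3*sin(5*s)/25 - 2*cos(5*s)/5; evaluating from 0 to pi: ∫_{0}^{pi} (3*s + 2) sin(5*s) ds = (2/5 + 3*pi/5) - (-2/5) = 4/5 + 3*pi/5.
Summing the pieces and multiplying by (1/pi) gives b_5 = 1.

1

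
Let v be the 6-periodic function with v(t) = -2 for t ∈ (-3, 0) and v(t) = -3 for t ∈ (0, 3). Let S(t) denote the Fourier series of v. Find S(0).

At t = 0 the one-sided limits are v(0^-) = -2 and v(0^+) = -3.
By Dirichlet's theorem the series converges to their average, [(-2) + (-3)]/2 = -5/2.

-5/2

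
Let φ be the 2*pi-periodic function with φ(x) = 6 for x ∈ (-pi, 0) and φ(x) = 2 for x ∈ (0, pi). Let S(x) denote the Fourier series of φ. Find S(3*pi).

4

x = 3*pi differs from x = -pi by 2 full period(s), and the series is 2*pi-periodic.
At x = -pi the one-sided limits are φ(-pi^-) = 2 and φ(-pi^+) = 6.
By Dirichlet's theorem the series converges to their average, [(2) + (6)]/2 = 4.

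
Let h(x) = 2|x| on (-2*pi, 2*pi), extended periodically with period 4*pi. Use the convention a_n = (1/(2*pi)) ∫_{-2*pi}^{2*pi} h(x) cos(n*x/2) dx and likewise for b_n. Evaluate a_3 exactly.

a_3 = (1/(2*pi)) ∫_{-2*pi}^{2*pi} h(x) cos(3*x/2) dx.
h is even and cos(3*x/2) is even, so the integrand is even and a_3 = 1/pi ∫_0^{2*pi} h(x) cos(3*x/2) dx.
Integrating by parts (boundary term plus one more integral), an antiderivative of (2*x) cos(3*x/2) is 4*x*sin(3*x/2)/3 + 8*cos(3*x/2)/9; evaluating from 0 to 2*pi: ∫_{0}^{2*pi} (2*x) cos(3*x/2) dx = (-8/9) - (8/9) = -16/9.
Hence a_3 = (1/pi)·(-16/9) = -16/(9*pi).

-16/(9*pi)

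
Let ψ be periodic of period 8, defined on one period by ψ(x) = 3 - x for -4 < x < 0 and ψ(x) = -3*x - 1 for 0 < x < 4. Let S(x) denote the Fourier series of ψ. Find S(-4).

At x = -4 the one-sided limits are ψ(-4^-) = -13 and ψ(-4^+) = 7.
By Dirichlet's theorem the series converges to their average, [(-13) + (7)]/2 = -3.

-3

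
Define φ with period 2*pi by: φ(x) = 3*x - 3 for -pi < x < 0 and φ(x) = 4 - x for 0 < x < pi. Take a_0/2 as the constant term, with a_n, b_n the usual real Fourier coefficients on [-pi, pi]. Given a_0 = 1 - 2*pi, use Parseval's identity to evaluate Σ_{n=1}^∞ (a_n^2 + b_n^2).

4*pi**2/3 + 7*pi + 49/2

Parseval: a_0^2/2 + Σ_{n≥1} (a_n^2+b_n^2) = 1/pi ∫_{-pi}^{pi} φ(x)^2 dx = 5*pi + 25 + 10*pi**2/3.
Subtract a_0^2/2 = (1 - 2*pi)**2/2: Σ (a_n^2+b_n^2) = 4*pi**2/3 + 7*pi + 49/2.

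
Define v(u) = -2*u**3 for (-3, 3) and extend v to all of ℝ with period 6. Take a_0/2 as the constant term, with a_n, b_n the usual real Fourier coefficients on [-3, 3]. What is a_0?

0

a_0 = 1/3 ∫_{-3}^{3} v(u) du = 1/3 · (0) = 0.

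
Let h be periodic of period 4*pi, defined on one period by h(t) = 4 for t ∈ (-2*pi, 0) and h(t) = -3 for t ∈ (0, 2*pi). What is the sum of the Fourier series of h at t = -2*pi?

t = -2*pi differs from t = 2*pi by -1 full period(s), and the series is 4*pi-periodic.
At t = 2*pi the one-sided limits are h(2*pi^-) = -3 and h(2*pi^+) = 4.
By Dirichlet's theorem the series converges to their average, [(-3) + (4)]/2 = 1/2.

1/2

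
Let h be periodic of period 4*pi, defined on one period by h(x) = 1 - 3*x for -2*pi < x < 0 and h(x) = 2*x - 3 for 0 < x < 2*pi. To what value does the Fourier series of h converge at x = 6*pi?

-1 + 5*pi

x = 6*pi differs from x = -2*pi by 2 full period(s), and the series is 4*pi-periodic.
At x = -2*pi the one-sided limits are h(-2*pi^-) = -3 + 4*pi and h(-2*pi^+) = 1 + 6*pi.
By Dirichlet's theorem the series converges to their average, [(-3 + 4*pi) + (1 + 6*pi)]/2 = -1 + 5*pi.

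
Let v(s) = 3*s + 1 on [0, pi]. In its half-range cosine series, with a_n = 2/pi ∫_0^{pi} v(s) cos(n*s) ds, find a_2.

0

a_2 = 2/pi ∫_0^{pi} (3*s + 1) cos(2*s) ds.
Integrating by parts (boundary term plus one more integral), an antiderivative of (3*s + 1) cos(2*s) is 3*s*sin(2*s)/2 + sin(2*s)/2 + 3*cos(2*s)/4; evaluating from 0 to pi: ∫_{0}^{pi} (3*s + 1) cos(2*s) ds = (3/4) - (3/4) = 0.
Hence a_2 = (2/pi)·(0) = 0.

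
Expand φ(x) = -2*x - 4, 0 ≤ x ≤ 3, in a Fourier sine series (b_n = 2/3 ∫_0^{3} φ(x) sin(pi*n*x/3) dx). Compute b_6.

b_6 = 2/3 ∫_0^{3} (-2*x - 4) sin(2*pi*x) dx.
Integrating by parts (boundary term plus one more integral), an antiderivative of (-2*x - 4) sin(2*pi*x) is x*cos(2*pi*x)/pi - sin(2*pi*x)/(2*pi**2) + 2*cos(2*pi*x)/pi; evaluating from 0 to 3: ∫_{0}^{3} (-2*x - 4) sin(2*pi*x) dx = (5/pi) - (2/pi) = 3/pi.
Hence b_6 = (2/3)·(3/pi) = 2/pi.

2/pi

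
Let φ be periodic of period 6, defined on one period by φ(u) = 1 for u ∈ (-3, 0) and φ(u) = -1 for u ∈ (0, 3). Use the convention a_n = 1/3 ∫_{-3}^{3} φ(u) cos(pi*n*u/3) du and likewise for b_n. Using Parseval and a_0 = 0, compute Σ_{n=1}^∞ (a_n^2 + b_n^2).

2

Parseval: a_0^2/2 + Σ_{n≥1} (a_n^2+b_n^2) = 1/3 ∫_{-3}^{3} φ(u)^2 du = 2.
Subtract a_0^2/2 = 0: Σ (a_n^2+b_n^2) = 2.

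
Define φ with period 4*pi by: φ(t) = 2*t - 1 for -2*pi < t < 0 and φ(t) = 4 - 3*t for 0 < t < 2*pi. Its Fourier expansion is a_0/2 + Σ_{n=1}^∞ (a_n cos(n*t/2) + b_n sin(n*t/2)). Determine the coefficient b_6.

b_6 = (1/(2*pi)) ∫_{-2*pi}^{2*pi} φ(t) sin(3*t) dt.
Split the integral at the breakpoints.
Integrating by parts (boundary term plus one more integral), an antiderivative of (2*t - 1) sin(3*t) is -2*t*cos(3*t)/3 + 2*sin(3*t)/9 + cos(3*t)/3; evaluating from -2*pi to 0: ∫_{-2*pi}^{0} (2*t - 1) sin(3*t) dt = (1/3) - (1/3 + 4*pi/3) = -4*pi/3.
Integrating by parts (boundary term plus one more integral), an antiderivative of (4 - 3*t) sin(3*t) is t*cos(3*t) - sin(3*t)/3 - 4*cos(3*t)/3; evaluating from 0 to 2*pi: ∫_{0}^{2*pi} (4 - 3*t) sin(3*t) dt = (-4/3 + 2*pi) - (-4/3) = 2*pi.
Summing the pieces and multiplying by (1/(2*pi)) gives b_6 = 1/3.

1/3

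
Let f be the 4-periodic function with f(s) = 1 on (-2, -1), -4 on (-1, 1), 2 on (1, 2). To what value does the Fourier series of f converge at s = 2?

3/2

s = 2 differs from s = -2 by 1 full period(s), and the series is 4-periodic.
At s = -2 the one-sided limits are f(-2^-) = 2 and f(-2^+) = 1.
By Dirichlet's theorem the series converges to their average, [(2) + (1)]/2 = 3/2.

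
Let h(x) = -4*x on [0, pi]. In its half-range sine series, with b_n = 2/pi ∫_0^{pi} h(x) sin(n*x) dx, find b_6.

b_6 = 2/pi ∫_0^{pi} (-4*x) sin(6*x) dx.
Integrating by parts (boundary term plus one more integral), an antiderivative of (-4*x) sin(6*x) is 2*x*cos(6*x)/3 - sin(6*x)/9; evaluating from 0 to pi: ∫_{0}^{pi} (-4*x) sin(6*x) dx = (2*pi/3) - (0) = 2*pi/3.
Hence b_6 = (2/pi)·(2*pi/3) = 4/3.

4/3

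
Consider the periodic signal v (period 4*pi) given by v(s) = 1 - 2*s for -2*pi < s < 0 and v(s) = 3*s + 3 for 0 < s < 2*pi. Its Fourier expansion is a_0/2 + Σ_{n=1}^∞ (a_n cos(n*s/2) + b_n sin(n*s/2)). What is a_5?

a_5 = (1/(2*pi)) ∫_{-2*pi}^{2*pi} v(s) cos(5*s/2) ds.
Split the integral at the breakpoints.
Integrating by parts (boundary term plus one more integral), an antiderivative of (1 - 2*s) cos(5*s/2) is -4*s*sin(5*s/2)/5 + 2*sin(5*s/2)/5 - 8*cos(5*s/2)/25; evaluating from -2*pi to 0: ∫_{-2*pi}^{0} (1 - 2*s) cos(5*s/2) ds = (-8/25) - (8/25) = -16/25.
Integrating by parts (boundary term plus one more integral), an antiderivative of (3*s + 3) cos(5*s/2) is 6*s*sin(5*s/2)/5 + 6*sin(5*s/2)/5 + 12*cos(5*s/2)/25; evaluating from 0 to 2*pi: ∫_{0}^{2*pi} (3*s + 3) cos(5*s/2) ds = (-12/25) - (12/25) = -24/25.
Summing the pieces and multiplying by (1/(2*pi)) gives a_5 = -4/(5*pi).

-4/(5*pi)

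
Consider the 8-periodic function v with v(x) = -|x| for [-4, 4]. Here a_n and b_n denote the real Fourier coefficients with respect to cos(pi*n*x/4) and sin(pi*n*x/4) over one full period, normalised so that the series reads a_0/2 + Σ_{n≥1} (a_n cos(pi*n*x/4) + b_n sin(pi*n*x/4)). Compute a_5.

a_5 = 1/4 ∫_{-4}^{4} v(x) cos(5*pi*x/4) dx.
v is even and cos(5*pi*x/4) is even, so the integrand is even and a_5 = 1/2 ∫_0^{4} v(x) cos(5*pi*x/4) dx.
Integrating by parts (boundary term plus one more integral), an antiderivative of (-x) cos(5*pi*x/4) is -4*x*sin(5*pi*x/4)/(5*pi) - 16*cos(5*pi*x/4)/(25*pi**2); evaluating from 0 to 4: ∫_{0}^{4} (-x) cos(5*pi*x/4) dx = (16/(25*pi**2)) - (-16/(25*pi**2)) = 32/(25*pi**2).
Hence a_5 = (1/2)·(32/(25*pi**2)) = 16/(25*pi**2).

16/(25*pi**2)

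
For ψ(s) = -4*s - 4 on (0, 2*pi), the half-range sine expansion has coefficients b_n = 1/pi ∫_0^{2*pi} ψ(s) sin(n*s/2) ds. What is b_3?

b_3 = 1/pi ∫_0^{2*pi} (-4*s - 4) sin(3*s/2) ds.
Integrating by parts (boundary term plus one more integral), an antiderivative of (-4*s - 4) sin(3*s/2) is 8*s*cos(3*s/2)/3 - 16*sin(3*s/2)/9 + 8*cos(3*s/2)/3; evaluating from 0 to 2*pi: ∫_{0}^{2*pi} (-4*s - 4) sin(3*s/2) ds = (-16*pi/3 - 8/3) - (8/3) = -16*pi/3 - 16/3.
Hence b_3 = (1/pi)·(-16*pi/3 - 16/3) = 16*(-pi - 1)/(3*pi).

16*(-pi - 1)/(3*pi)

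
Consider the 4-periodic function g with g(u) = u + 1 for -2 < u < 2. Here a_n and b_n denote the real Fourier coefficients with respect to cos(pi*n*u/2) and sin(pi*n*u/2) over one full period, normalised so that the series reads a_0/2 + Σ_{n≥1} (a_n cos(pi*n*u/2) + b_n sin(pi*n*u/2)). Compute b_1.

4/pi

b_1 = 1/2 ∫_{-2}^{2} g(u) sin(pi*u/2) du.
Integrating by parts (boundary term plus one more integral), an antiderivative of (u + 1) sin(pi*u/2) is -2*u*cos(pi*u/2)/pi + 4*sin(pi*u/2)/pi**2 - 2*cos(pi*u/2)/pi; evaluating from -2 to 2: ∫_{-2}^{2} (u + 1) sin(pi*u/2) du = (6/pi) - (-2/pi) = 8/pi.
Hence b_1 = (1/2)·(8/pi) = 4/pi.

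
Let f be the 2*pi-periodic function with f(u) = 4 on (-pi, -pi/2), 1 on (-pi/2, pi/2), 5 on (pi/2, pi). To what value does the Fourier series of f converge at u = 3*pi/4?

5

f is continuous at u = 3*pi/4 with value 5, so the series converges to 5 there.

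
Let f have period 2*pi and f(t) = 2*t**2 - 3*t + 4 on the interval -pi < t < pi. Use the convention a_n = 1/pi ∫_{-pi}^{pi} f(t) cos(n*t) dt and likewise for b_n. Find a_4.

a_4 = 1/pi ∫_{-pi}^{pi} f(t) cos(4*t) dt.
Integrating by parts twice (tabular method), an antiderivative of (2*t**2 - 3*t + 4) cos(4*t) is t**2*sin(4*t)/2 - 3*t*sin(4*t)/4 + t*cos(4*t)/4 + 15*sin(4*t)/16 - 3*cos(4*t)/16; evaluating from -pi to pi: ∫_{-pi}^{pi} (2*t**2 - 3*t + 4) cos(4*t) dt = (-3/16 + pi/4) - (-pi/4 - 3/16) = pi/2.
Hence a_4 = (1/pi)·(pi/2) = 1/2.

1/2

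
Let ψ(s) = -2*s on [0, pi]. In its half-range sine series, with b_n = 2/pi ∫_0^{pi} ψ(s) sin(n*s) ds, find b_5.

b_5 = 2/pi ∫_0^{pi} (-2*s) sin(5*s) ds.
Integrating by parts (boundary term plus one more integral), an antiderivative of (-2*s) sin(5*s) is 2*s*cos(5*s)/5 - 2*sin(5*s)/25; evaluating from 0 to pi: ∫_{0}^{pi} (-2*s) sin(5*s) ds = (-2*pi/5) - (0) = -2*pi/5.
Hence b_5 = (2/pi)·(-2*pi/5) = -4/5.

-4/5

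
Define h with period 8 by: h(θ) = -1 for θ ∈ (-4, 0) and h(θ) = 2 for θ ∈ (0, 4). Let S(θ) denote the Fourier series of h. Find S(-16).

1/2

θ = -16 differs from θ = 0 by -2 full period(s), and the series is 8-periodic.
At θ = 0 the one-sided limits are h(0^-) = -1 and h(0^+) = 2.
By Dirichlet's theorem the series converges to their average, [(-1) + (2)]/2 = 1/2.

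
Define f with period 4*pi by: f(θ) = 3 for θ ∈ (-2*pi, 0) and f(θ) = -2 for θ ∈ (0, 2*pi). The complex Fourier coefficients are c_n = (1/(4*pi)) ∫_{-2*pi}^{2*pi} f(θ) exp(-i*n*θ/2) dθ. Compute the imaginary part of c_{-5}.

Since f is real-valued, Im(c_{-5}) = -(1/(4*pi)) ∫_{-2*pi}^{2*pi} f(θ) sin(-5*θ/2) dθ = b_{5}/2.
Split the integral at the breakpoints.
Directly, an antiderivative of (3) sin(-5*θ/2) is 6*cos(5*θ/2)/5; evaluating from -2*pi to 0: ∫_{-2*pi}^{0} (3) sin(-5*θ/2) dθ = (6/5) - (-6/5) = 12/5.
Directly, an antiderivative of (-2) sin(-5*θ/2) is -4*cos(5*θ/2)/5; evaluating from 0 to 2*pi: ∫_{0}^{2*pi} (-2) sin(-5*θ/2) dθ = (4/5) - (-4/5) = 8/5.
So ∫_{-2*pi}^{2*pi} f(θ) sin(-5*θ/2) dθ = 4.
Hence Im(c_{-5}) = (-1/(4*pi))·(4) = -1/pi.

-1/pi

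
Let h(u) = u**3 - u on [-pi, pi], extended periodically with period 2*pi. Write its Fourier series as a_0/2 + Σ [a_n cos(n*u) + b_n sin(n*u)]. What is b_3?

-10/9 + 2*pi**2/3

b_3 = 1/pi ∫_{-pi}^{pi} h(u) sin(3*u) du.
h is odd and sin(3*u) is odd, so the integrand is even and b_3 = 2/pi ∫_0^{pi} h(u) sin(3*u) du.
Integrating by parts three times (tabular method), an antiderivative of (u**3 - u) sin(3*u) is -u**3*cos(3*u)/3 + u**2*sin(3*u)/3 + 5*u*cos(3*u)/9 - 5*sin(3*u)/27; evaluating from 0 to pi: ∫_{0}^{pi} (u**3 - u) sin(3*u) du = (pi*(-5 + 3*pi**2)/9) - (0) = pi*(-5 + 3*pi**2)/9.
Hence b_3 = (2/pi)·(pi*(-5 + 3*pi**2)/9) = -10/9 + 2*pi**2/3.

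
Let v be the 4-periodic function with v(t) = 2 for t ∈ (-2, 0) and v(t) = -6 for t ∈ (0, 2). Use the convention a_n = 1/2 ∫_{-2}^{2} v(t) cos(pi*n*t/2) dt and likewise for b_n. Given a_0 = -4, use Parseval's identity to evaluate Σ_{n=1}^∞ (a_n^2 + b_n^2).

Parseval: a_0^2/2 + Σ_{n≥1} (a_n^2+b_n^2) = 1/2 ∫_{-2}^{2} v(t)^2 dt = 40.
Subtract a_0^2/2 = 8: Σ (a_n^2+b_n^2) = 32.

32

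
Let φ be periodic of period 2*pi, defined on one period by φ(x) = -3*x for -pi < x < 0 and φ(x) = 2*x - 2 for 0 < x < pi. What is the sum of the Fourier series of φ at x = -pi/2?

3*pi/2

φ is continuous at x = -pi/2 with value 3*pi/2, so the series converges to 3*pi/2 there.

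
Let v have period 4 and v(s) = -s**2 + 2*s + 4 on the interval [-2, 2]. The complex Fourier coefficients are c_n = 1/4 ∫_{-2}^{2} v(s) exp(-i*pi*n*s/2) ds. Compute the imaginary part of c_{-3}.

4/(3*pi)

Since v is real-valued, Im(c_{-3}) = -1/4 ∫_{-2}^{2} v(s) sin(-3*pi*s/2) ds = b_{3}/2.
Integrating by parts twice (tabular method), an antiderivative of (-s**2 + 2*s + 4) sin(-3*pi*s/2) is -2*s**2*cos(3*pi*s/2)/(3*pi) + 8*s*sin(3*pi*s/2)/(9*pi**2) + 4*s*cos(3*pi*s/2)/(3*pi) - 8*sin(3*pi*s/2)/(9*pi**2) + 16*cos(3*pi*s/2)/(27*pi**3) + 8*cos(3*pi*s/2)/(3*pi); evaluating from -2 to 2: ∫_{-2}^{2} (-s**2 + 2*s + 4) sin(-3*pi*s/2) ds = (8*(-9*pi**2 - 2)/(27*pi**3)) - (8*(-2 + 9*pi**2)/(27*pi**3)) = -16/(3*pi).
Hence Im(c_{-3}) = (-1/4)·(-16/(3*pi)) = 4/(3*pi).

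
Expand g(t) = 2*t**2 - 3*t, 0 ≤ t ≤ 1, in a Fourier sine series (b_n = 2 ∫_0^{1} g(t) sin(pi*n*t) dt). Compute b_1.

-2/pi - 16/pi**3

b_1 = 2 ∫_0^{1} (2*t**2 - 3*t) sin(pi*t) dt.
Integrating by parts twice (tabular method), an antiderivative of (2*t**2 - 3*t) sin(pi*t) is -2*t**2*cos(pi*t)/pi + 4*t*sin(pi*t)/pi**2 + 3*t*cos(pi*t)/pi - 3*sin(pi*t)/pi**2 + 4*cos(pi*t)/pi**3; evaluating from 0 to 1: ∫_{0}^{1} (2*t**2 - 3*t) sin(pi*t) dt = ((-pi**2 - 4)/pi**3) - (4/pi**3) = (-pi**2 - 8)/pi**3.
Hence b_1 = 2·((-pi**2 - 8)/pi**3) = -2/pi - 16/pi**3.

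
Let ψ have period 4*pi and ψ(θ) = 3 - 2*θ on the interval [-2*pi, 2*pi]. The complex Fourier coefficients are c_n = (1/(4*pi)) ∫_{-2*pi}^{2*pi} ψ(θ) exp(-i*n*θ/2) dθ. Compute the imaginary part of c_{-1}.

Since ψ is real-valued, Im(c_{-1}) = -(1/(4*pi)) ∫_{-2*pi}^{2*pi} ψ(θ) sin(-θ/2) dθ = b_{1}/2.
Integrating by parts (boundary term plus one more integral), an antiderivative of (3 - 2*θ) sin(-θ/2) is -4*θ*cos(θ/2) + 8*sin(θ/2) + 6*cos(θ/2); evaluating from -2*pi to 2*pi: ∫_{-2*pi}^{2*pi} (3 - 2*θ) sin(-θ/2) dθ = (-6 + 8*pi) - (-8*pi - 6) = 16*pi.
Hence Im(c_{-1}) = (-1/(4*pi))·(16*pi) = -4.

-4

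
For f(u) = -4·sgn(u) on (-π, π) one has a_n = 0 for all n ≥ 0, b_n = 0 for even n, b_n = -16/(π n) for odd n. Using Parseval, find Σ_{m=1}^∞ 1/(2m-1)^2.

pi**2/8

Parseval: Σ b_n^2 = (1/π) ∫_{-π}^{π} f(u)^2 du = 32.
Only odd n contribute, with b_n^2 = 256/(π^2 n^2), so Σ_{m≥1} 1/(2m-1)^2 = π^2·(32)/256 = pi**2/8.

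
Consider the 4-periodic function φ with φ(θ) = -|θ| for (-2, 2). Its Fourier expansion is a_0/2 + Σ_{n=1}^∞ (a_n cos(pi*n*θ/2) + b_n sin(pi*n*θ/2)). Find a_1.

8/pi**2

a_1 = 1/2 ∫_{-2}^{2} φ(θ) cos(pi*θ/2) dθ.
φ is even and cos(pi*θ/2) is even, so the integrand is even and a_1 = ∫_0^{2} φ(θ) cos(pi*θ/2) dθ.
Integrating by parts (boundary term plus one more integral), an antiderivative of (-θ) cos(pi*θ/2) is -2*θ*sin(pi*θ/2)/pi - 4*cos(pi*θ/2)/pi**2; evaluating from 0 to 2: ∫_{0}^{2} (-θ) cos(pi*θ/2) dθ = (4/pi**2) - (-4/pi**2) = 8/pi**2.
Hence a_1 = 8/pi**2.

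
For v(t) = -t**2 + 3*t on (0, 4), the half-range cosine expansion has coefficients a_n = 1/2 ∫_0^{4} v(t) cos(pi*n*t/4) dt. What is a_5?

a_5 = 1/2 ∫_0^{4} (-t**2 + 3*t) cos(5*pi*t/4) dt.
Integrating by parts twice (tabular method), an antiderivative of (-t**2 + 3*t) cos(5*pi*t/4) is -4*t**2*sin(5*pi*t/4)/(5*pi) + 12*t*sin(5*pi*t/4)/(5*pi) - 32*t*cos(5*pi*t/4)/(25*pi**2) + 128*sin(5*pi*t/4)/(125*pi**3) + 48*cos(5*pi*t/4)/(25*pi**2); evaluating from 0 to 4: ∫_{0}^{4} (-t**2 + 3*t) cos(5*pi*t/4) dt = (16/(5*pi**2)) - (48/(25*pi**2)) = 32/(25*pi**2).
Hence a_5 = (1/2)·(32/(25*pi**2)) = 16/(25*pi**2).

16/(25*pi**2)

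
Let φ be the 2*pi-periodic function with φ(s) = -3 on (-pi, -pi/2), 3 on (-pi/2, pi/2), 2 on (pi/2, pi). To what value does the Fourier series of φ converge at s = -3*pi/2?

5/2

s = -3*pi/2 differs from s = pi/2 by -1 full period(s), and the series is 2*pi-periodic.
At s = pi/2 the one-sided limits are φ(pi/2^-) = 3 and φ(pi/2^+) = 2.
By Dirichlet's theorem the series converges to their average, [(3) + (2)]/2 = 5/2.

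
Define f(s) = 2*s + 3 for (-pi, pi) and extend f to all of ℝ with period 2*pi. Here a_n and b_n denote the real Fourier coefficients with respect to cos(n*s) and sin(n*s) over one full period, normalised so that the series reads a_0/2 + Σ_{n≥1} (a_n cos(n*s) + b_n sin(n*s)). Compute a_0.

6

a_0 = 1/pi ∫_{-pi}^{pi} f(s) ds = 1/pi · (6*pi) = 6.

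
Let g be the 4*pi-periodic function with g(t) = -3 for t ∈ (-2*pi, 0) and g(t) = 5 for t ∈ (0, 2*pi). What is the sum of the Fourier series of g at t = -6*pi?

1

t = -6*pi differs from t = -2*pi by -1 full period(s), and the series is 4*pi-periodic.
At t = -2*pi the one-sided limits are g(-2*pi^-) = 5 and g(-2*pi^+) = -3.
By Dirichlet's theorem the series converges to their average, [(5) + (-3)]/2 = 1.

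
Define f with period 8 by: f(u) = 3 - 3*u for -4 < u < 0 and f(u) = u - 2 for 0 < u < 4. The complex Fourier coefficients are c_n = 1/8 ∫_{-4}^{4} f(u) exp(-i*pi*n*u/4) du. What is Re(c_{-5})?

Since f is real-valued, Re(c_{-5}) = 1/8 ∫_{-4}^{4} f(u) cos(-5*pi*u/4) du = a_{5}/2.
Split the integral at the breakpoints.
Integrating by parts (boundary term plus one more integral), an antiderivative of (3 - 3*u) cos(-5*pi*u/4) is -12*u*sin(5*pi*u/4)/(5*pi) + 12*sin(5*pi*u/4)/(5*pi) - 48*cos(5*pi*u/4)/(25*pi**2); evaluating from -4 to 0: ∫_{-4}^{0} (3 - 3*u) cos(-5*pi*u/4) du = (-48/(25*pi**2)) - (48/(25*pi**2)) = -96/(25*pi**2).
Integrating by parts (boundary term plus one more integral), an antiderivative of (u - 2) cos(-5*pi*u/4) is 4*u*sin(5*pi*u/4)/(5*pi) - 8*sin(5*pi*u/4)/(5*pi) + 16*cos(5*pi*u/4)/(25*pi**2); evaluating from 0 to 4: ∫_{0}^{4} (u - 2) cos(-5*pi*u/4) du = (-16/(25*pi**2)) - (16/(25*pi**2)) = -32/(25*pi**2).
So ∫_{-4}^{4} f(u) cos(-5*pi*u/4) du = -128/(25*pi**2).
Hence Re(c_{-5}) = (1/8)·(-128/(25*pi**2)) = -16/(25*pi**2).

-16/(25*pi**2)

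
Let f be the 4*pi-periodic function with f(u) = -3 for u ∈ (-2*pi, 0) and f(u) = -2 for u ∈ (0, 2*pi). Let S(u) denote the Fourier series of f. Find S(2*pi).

u = 2*pi differs from u = -2*pi by 1 full period(s), and the series is 4*pi-periodic.
At u = -2*pi the one-sided limits are f(-2*pi^-) = -2 and f(-2*pi^+) = -3.
By Dirichlet's theorem the series converges to their average, [(-2) + (-3)]/2 = -5/2.

-5/2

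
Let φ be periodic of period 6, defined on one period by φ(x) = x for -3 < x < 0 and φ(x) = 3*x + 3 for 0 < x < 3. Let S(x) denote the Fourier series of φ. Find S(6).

x = 6 differs from x = 0 by 1 full period(s), and the series is 6-periodic.
At x = 0 the one-sided limits are φ(0^-) = 0 and φ(0^+) = 3.
By Dirichlet's theorem the series converges to their average, [(0) + (3)]/2 = 3/2.

3/2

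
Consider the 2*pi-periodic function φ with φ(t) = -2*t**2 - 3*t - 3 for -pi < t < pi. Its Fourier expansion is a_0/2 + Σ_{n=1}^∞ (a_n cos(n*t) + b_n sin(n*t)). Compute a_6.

a_6 = 1/pi ∫_{-pi}^{pi} φ(t) cos(6*t) dt.
Integrating by parts twice (tabular method), an antiderivative of (-2*t**2 - 3*t - 3) cos(6*t) is -t**2*sin(6*t)/3 - t*sin(6*t)/2 - t*cos(6*t)/9 - 13*sin(6*t)/27 - cos(6*t)/12; evaluating from -pi to pi: ∫_{-pi}^{pi} (-2*t**2 - 3*t - 3) cos(6*t) dt = (-pi/9 - 1/12) - (-1/12 + pi/9) = -2*pi/9.
Hence a_6 = (1/pi)·(-2*pi/9) = -2/9.

-2/9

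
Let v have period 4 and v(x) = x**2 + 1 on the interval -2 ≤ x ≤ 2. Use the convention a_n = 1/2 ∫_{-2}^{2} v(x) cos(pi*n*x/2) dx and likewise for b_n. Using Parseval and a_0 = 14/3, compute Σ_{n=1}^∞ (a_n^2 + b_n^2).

128/45

Parseval: a_0^2/2 + Σ_{n≥1} (a_n^2+b_n^2) = 1/2 ∫_{-2}^{2} v(x)^2 dx = 206/15.
Subtract a_0^2/2 = 98/9: Σ (a_n^2+b_n^2) = 128/45.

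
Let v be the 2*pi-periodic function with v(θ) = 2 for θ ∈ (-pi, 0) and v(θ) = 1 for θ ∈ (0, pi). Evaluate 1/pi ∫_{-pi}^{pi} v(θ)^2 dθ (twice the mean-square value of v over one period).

1/pi ∫_{-pi}^{pi} v(θ)^2 dθ = 1/pi · (5*pi) = 5.

5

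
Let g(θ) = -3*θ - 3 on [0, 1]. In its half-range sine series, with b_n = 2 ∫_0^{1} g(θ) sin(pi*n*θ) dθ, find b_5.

b_5 = 2 ∫_0^{1} (-3*θ - 3) sin(5*pi*θ) dθ.
Integrating by parts (boundary term plus one more integral), an antiderivative of (-3*θ - 3) sin(5*pi*θ) is 3*θ*cos(5*pi*θ)/(5*pi) - 3*sin(5*pi*θ)/(25*pi**2) + 3*cos(5*pi*θ)/(5*pi); evaluating from 0 to 1: ∫_{0}^{1} (-3*θ - 3) sin(5*pi*θ) dθ = (-6/(5*pi)) - (3/(5*pi)) = -9/(5*pi).
Hence b_5 = 2·(-9/(5*pi)) = -18/(5*pi).

-18/(5*pi)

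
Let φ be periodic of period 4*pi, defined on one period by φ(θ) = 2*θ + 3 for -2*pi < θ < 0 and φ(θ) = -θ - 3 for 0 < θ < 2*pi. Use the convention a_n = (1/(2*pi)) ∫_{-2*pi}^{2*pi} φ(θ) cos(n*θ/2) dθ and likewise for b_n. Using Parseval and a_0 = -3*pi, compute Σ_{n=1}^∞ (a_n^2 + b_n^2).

-6*pi + 18 + 13*pi**2/6

Parseval: a_0^2/2 + Σ_{n≥1} (a_n^2+b_n^2) = (1/(2*pi)) ∫_{-2*pi}^{2*pi} φ(θ)^2 dθ = -6*pi + 18 + 20*pi**2/3.
Subtract a_0^2/2 = 9*pi**2/2: Σ (a_n^2+b_n^2) = -6*pi + 18 + 13*pi**2/6.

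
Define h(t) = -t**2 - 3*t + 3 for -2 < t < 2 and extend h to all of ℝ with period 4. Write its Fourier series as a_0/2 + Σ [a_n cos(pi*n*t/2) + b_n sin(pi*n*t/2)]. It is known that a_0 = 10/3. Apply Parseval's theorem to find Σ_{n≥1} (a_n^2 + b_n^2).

Parseval: a_0^2/2 + Σ_{n≥1} (a_n^2+b_n^2) = 1/2 ∫_{-2}^{2} h(t)^2 dt = 162/5.
Subtract a_0^2/2 = 50/9: Σ (a_n^2+b_n^2) = 1208/45.

1208/45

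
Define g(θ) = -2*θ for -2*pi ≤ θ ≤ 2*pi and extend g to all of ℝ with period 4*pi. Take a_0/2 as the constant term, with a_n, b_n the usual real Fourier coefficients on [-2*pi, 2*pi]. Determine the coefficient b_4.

b_4 = (1/(2*pi)) ∫_{-2*pi}^{2*pi} g(θ) sin(2*θ) dθ.
g is odd and sin(2*θ) is odd, so the integrand is even and b_4 = 1/pi ∫_0^{2*pi} g(θ) sin(2*θ) dθ.
Integrating by parts (boundary term plus one more integral), an antiderivative of (-2*θ) sin(2*θ) is θ*cos(2*θ) - sin(2*θ)/2; evaluating from 0 to 2*pi: ∫_{0}^{2*pi} (-2*θ) sin(2*θ) dθ = (2*pi) - (0) = 2*pi.
Hence b_4 = (1/pi)·(2*pi) = 2.

2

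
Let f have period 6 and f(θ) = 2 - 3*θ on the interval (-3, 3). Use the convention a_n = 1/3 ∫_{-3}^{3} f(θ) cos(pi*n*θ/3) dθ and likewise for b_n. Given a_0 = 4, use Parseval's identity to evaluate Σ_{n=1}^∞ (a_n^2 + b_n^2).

Parseval: a_0^2/2 + Σ_{n≥1} (a_n^2+b_n^2) = 1/3 ∫_{-3}^{3} f(θ)^2 dθ = 62.
Subtract a_0^2/2 = 8: Σ (a_n^2+b_n^2) = 54.

54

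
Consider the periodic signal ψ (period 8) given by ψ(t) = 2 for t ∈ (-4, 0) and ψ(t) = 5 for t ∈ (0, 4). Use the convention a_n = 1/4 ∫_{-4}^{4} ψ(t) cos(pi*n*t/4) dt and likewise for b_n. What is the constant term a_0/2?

7/2

a_0 = 1/4 ∫_{-4}^{4} ψ(t) dt = 1/4 · (28) = 7.
So the constant term a_0/2 = 7/2.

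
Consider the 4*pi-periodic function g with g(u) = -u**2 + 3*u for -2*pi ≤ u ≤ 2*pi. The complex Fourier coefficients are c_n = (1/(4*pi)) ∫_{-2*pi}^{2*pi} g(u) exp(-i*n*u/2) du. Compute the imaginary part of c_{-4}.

-3/2

Since g is real-valued, Im(c_{-4}) = -(1/(4*pi)) ∫_{-2*pi}^{2*pi} g(u) sin(-2*u) du = b_{4}/2.
Integrating by parts twice (tabular method), an antiderivative of (-u**2 + 3*u) sin(-2*u) is -u**2*cos(2*u)/2 + u*sin(2*u)/2 + 3*u*cos(2*u)/2 - 3*sin(2*u)/4 + cos(2*u)/4; evaluating from -2*pi to 2*pi: ∫_{-2*pi}^{2*pi} (-u**2 + 3*u) sin(-2*u) du = (-2*pi**2 + 1/4 + 3*pi) - (-2*pi**2 - 3*pi + 1/4) = 6*pi.
Hence Im(c_{-4}) = (-1/(4*pi))·(6*pi) = -3/2.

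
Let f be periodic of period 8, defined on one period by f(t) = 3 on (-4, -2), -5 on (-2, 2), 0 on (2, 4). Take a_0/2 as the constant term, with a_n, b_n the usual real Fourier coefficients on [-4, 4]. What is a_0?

a_0 = 1/4 ∫_{-4}^{4} f(t) dt = 1/4 · (-14) = -7/2.

-7/2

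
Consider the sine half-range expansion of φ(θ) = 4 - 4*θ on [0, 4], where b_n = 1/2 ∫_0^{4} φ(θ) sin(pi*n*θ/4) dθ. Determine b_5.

-16/(5*pi)

b_5 = 1/2 ∫_0^{4} (4 - 4*θ) sin(5*pi*θ/4) dθ.
Integrating by parts (boundary term plus one more integral), an antiderivative of (4 - 4*θ) sin(5*pi*θ/4) is 16*θ*cos(5*pi*θ/4)/(5*pi) - 64*sin(5*pi*θ/4)/(25*pi**2) - 16*cos(5*pi*θ/4)/(5*pi); evaluating from 0 to 4: ∫_{0}^{4} (4 - 4*θ) sin(5*pi*θ/4) dθ = (-48/(5*pi)) - (-16/(5*pi)) = -32/(5*pi).
Hence b_5 = (1/2)·(-32/(5*pi)) = -16/(5*pi).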